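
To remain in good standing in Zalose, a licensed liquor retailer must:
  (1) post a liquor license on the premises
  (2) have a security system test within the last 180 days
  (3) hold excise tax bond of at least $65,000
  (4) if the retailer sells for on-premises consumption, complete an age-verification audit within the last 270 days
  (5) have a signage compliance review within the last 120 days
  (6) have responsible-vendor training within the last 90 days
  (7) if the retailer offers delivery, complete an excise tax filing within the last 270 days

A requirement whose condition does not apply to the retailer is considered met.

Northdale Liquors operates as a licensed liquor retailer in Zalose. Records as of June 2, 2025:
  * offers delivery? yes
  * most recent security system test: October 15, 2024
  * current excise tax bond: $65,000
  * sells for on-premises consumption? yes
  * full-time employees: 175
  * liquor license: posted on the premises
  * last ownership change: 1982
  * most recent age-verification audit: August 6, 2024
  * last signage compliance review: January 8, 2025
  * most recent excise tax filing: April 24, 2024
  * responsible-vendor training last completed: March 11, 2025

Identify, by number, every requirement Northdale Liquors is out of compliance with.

1. liquor license present → met
2. security system test 230 days ago vs limit 180 → not met
3. excise tax bond $65,000 ≥ $65,000 → met
4. condition 'sells for on-premises consumption' holds; age-verification audit 300 days ago vs limit 270 → not met
5. signage compliance review 145 days ago vs limit 120 → not met
6. responsible-vendor training 83 days ago vs limit 90 → met
7. condition 'offers delivery' holds; excise tax filing 404 days ago vs limit 270 → not met
Not met: 2, 4, 5, 7

2, 4, 5, 7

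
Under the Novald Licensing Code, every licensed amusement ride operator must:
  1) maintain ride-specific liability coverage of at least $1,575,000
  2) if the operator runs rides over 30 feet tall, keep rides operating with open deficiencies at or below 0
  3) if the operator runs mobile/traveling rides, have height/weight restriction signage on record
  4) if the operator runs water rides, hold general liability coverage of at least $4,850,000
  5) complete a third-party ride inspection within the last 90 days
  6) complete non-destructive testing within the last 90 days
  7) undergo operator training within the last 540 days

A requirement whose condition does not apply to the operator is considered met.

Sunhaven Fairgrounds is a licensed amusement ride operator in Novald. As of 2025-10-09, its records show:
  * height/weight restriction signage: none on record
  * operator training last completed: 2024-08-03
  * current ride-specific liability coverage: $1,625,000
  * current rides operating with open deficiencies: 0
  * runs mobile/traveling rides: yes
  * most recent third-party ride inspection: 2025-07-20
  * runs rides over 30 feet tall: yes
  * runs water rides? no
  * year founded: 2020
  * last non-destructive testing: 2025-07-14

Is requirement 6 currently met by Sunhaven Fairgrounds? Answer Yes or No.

Yes

6. non-destructive testing 87 days ago vs limit 90 → met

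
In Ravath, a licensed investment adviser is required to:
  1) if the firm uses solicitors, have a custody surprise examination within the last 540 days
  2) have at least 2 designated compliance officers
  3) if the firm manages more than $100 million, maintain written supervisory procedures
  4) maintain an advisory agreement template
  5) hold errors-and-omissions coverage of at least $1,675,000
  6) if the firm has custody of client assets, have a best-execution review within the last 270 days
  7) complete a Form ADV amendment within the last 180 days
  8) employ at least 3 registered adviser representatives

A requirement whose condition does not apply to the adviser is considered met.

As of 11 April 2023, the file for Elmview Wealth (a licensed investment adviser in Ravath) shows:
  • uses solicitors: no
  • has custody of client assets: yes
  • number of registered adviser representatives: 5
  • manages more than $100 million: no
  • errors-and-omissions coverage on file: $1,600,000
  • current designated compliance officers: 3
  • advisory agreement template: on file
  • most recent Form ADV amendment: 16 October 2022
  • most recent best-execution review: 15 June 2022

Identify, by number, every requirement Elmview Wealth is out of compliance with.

5, 6

1. condition 'uses solicitors' does not hold → requirement n/a → met
2. designated compliance officers 3 ≥ 2 → met
3. condition 'manages more than $100 million' does not hold → requirement n/a → met
4. advisory agreement template present → met
5. errors-and-omissions coverage $1,600,000 < $1,675,000 → not met
6. condition 'has custody of client assets' holds; best-execution review 300 days ago vs limit 270 → not met
7. Form ADV amendment 177 days ago vs limit 180 → met
8. registered adviser representatives 5 ≥ 3 → met
Not met: 5, 6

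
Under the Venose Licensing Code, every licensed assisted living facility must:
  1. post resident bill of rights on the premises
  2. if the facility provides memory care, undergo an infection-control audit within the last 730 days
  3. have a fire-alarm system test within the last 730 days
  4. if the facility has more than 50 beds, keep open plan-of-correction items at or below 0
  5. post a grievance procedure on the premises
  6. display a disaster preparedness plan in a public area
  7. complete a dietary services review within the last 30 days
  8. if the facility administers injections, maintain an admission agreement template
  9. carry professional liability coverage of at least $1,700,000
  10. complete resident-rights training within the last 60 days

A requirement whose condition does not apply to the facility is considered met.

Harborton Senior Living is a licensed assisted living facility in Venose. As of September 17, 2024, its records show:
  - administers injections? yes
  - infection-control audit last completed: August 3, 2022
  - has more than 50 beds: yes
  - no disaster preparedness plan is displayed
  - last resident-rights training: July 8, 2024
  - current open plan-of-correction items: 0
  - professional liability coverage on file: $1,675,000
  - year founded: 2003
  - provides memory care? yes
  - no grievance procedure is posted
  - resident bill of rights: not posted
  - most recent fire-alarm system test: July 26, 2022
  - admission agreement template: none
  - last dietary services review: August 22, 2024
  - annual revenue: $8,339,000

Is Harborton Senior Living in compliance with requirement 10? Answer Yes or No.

10. resident-rights training 71 days ago vs limit 60 → not met

No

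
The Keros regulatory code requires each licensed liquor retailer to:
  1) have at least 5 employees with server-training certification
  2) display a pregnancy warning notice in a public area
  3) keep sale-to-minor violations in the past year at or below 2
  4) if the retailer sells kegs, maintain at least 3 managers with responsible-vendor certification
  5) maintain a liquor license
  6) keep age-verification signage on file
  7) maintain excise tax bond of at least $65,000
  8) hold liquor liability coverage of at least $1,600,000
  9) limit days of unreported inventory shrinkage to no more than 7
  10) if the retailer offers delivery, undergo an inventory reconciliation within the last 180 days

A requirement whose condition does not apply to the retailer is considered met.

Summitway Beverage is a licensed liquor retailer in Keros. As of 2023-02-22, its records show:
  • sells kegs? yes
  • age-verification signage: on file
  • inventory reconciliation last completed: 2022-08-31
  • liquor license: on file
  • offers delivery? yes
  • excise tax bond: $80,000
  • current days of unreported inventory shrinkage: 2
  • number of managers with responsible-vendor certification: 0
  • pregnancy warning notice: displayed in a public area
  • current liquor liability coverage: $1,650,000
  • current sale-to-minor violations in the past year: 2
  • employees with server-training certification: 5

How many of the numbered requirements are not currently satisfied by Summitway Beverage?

1

1. employees with server-training certification 5 ≥ 5 → met
2. pregnancy warning notice present → met
3. sale-to-minor violations in the past year 2 ≤ 2 → met
4. condition 'sells kegs' holds; managers with responsible-vendor certification 0 < 3 → not met
5. liquor license present → met
6. age-verification signage present → met
7. excise tax bond $80,000 ≥ $65,000 → met
8. liquor liability coverage $1,650,000 ≥ $1,600,000 → met
9. days of unreported inventory shrinkage 2 ≤ 7 → met
10. condition 'offers delivery' holds; inventory reconciliation 175 days ago vs limit 180 → met
Not met: 1 of 10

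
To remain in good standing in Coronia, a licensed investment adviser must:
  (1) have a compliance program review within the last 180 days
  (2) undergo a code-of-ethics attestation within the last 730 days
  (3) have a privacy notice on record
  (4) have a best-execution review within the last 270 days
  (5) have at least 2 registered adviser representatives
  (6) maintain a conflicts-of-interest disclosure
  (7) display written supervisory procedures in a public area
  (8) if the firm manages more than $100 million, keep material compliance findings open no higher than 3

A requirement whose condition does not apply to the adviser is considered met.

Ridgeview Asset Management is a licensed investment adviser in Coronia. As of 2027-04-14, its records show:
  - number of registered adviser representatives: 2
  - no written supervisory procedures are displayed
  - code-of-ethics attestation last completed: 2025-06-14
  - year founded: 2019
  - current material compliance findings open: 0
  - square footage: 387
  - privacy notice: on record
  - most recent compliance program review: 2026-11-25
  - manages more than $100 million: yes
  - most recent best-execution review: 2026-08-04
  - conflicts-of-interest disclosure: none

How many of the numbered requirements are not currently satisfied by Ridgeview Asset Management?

2

1. compliance program review 140 days ago vs limit 180 → met
2. code-of-ethics attestation 669 days ago vs limit 730 → met
3. privacy notice present → met
4. best-execution review 253 days ago vs limit 270 → met
5. registered adviser representatives 2 ≥ 2 → met
6. conflicts-of-interest disclosure absent → not met
7. written supervisory procedures absent → not met
8. condition 'manages more than $100 million' holds; material compliance findings open 0 ≤ 3 → met
Not met: 2 of 8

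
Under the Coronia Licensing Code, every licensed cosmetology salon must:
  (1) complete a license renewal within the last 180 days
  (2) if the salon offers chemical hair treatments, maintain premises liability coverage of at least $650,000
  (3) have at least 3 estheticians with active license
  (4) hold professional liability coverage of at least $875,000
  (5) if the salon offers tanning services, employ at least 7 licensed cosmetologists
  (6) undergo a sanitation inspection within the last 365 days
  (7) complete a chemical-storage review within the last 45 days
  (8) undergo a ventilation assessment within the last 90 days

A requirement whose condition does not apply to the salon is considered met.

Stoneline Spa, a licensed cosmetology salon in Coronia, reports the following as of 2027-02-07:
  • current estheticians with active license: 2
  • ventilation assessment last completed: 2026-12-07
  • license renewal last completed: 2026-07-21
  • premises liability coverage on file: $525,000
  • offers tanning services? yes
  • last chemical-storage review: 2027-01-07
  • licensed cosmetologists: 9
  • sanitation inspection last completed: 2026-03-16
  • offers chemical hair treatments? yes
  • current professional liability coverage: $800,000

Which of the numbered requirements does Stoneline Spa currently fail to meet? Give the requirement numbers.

1. license renewal 201 days ago vs limit 180 → not met
2. condition 'offers chemical hair treatments' holds; premises liability coverage $525,000 < $650,000 → not met
3. estheticians with active license 2 < 3 → not met
4. professional liability coverage $800,000 < $875,000 → not met
5. condition 'offers tanning services' holds; licensed cosmetologists 9 ≥ 7 → met
6. sanitation inspection 328 days ago vs limit 365 → met
7. chemical-storage review 31 days ago vs limit 45 → met
8. ventilation assessment 62 days ago vs limit 90 → met
Not met: 1, 2, 3, 4

1, 2, 3, 4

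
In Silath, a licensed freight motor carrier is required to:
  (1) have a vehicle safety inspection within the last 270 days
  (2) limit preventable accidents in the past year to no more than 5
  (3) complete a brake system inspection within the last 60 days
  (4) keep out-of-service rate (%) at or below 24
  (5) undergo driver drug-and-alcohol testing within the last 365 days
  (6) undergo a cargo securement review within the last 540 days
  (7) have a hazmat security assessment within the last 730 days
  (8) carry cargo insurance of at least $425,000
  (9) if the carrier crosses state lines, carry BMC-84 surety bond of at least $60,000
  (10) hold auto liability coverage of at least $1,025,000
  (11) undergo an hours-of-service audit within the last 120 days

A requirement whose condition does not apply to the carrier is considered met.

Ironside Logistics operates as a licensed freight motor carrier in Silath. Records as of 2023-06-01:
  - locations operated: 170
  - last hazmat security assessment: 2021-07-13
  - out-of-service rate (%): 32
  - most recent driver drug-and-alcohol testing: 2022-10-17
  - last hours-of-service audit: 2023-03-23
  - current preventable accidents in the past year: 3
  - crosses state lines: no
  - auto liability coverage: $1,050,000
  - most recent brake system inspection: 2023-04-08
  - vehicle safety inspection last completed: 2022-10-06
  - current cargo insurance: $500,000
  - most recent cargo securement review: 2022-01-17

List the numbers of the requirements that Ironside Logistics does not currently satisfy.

4

1. vehicle safety inspection 238 days ago vs limit 270 → met
2. preventable accidents in the past year 3 ≤ 5 → met
3. brake system inspection 54 days ago vs limit 60 → met
4. out-of-service rate (%) 32 > 24 → not met
5. driver drug-and-alcohol testing 227 days ago vs limit 365 → met
6. cargo securement review 500 days ago vs limit 540 → met
7. hazmat security assessment 688 days ago vs limit 730 → met
8. cargo insurance $500,000 ≥ $425,000 → met
9. condition 'crosses state lines' does not hold → requirement n/a → met
10. auto liability coverage $1,050,000 ≥ $1,025,000 → met
11. hours-of-service audit 70 days ago vs limit 120 → met
Not met: 4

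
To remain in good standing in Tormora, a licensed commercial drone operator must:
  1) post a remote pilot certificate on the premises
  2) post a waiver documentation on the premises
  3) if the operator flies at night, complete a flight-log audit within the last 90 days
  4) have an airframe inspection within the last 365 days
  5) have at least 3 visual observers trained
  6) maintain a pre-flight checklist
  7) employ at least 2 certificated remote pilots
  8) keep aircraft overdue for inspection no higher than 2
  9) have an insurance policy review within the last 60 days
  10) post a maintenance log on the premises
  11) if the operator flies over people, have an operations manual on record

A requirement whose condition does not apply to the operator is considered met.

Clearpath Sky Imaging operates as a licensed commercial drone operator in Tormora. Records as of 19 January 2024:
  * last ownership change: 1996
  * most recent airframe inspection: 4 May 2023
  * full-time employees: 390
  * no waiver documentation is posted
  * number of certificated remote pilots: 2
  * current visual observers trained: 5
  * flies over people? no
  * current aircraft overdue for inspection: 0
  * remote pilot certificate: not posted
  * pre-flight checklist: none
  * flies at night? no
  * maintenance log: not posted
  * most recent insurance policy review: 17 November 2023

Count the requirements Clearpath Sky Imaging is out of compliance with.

1. remote pilot certificate absent → not met
2. waiver documentation absent → not met
3. condition 'flies at night' does not hold → requirement n/a → met
4. airframe inspection 260 days ago vs limit 365 → met
5. visual observers trained 5 ≥ 3 → met
6. pre-flight checklist absent → not met
7. certificated remote pilots 2 ≥ 2 → met
8. aircraft overdue for inspection 0 ≤ 2 → met
9. insurance policy review 63 days ago vs limit 60 → not met
10. maintenance log absent → not met
11. condition 'flies over people' does not hold → requirement n/a → met
Not met: 5 of 11

5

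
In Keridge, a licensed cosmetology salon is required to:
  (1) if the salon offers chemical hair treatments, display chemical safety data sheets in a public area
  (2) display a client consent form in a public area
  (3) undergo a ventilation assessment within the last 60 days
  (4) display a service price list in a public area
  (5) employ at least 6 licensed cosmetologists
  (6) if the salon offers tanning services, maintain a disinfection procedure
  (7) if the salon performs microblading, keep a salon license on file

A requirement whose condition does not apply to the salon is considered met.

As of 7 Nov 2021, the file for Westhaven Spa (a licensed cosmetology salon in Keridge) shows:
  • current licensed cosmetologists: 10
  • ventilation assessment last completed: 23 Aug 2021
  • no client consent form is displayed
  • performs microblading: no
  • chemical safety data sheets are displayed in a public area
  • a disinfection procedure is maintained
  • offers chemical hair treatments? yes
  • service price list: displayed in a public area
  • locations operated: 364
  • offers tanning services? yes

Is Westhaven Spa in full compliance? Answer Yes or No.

1. condition 'offers chemical hair treatments' holds; chemical safety data sheets present → met
2. client consent form absent → not met
3. ventilation assessment 76 days ago vs limit 60 → not met
4. service price list present → met
5. licensed cosmetologists 10 ≥ 6 → met
6. condition 'offers tanning services' holds; disinfection procedure present → met
7. condition 'performs microblading' does not hold → requirement n/a → met
Not met: 2, 3

No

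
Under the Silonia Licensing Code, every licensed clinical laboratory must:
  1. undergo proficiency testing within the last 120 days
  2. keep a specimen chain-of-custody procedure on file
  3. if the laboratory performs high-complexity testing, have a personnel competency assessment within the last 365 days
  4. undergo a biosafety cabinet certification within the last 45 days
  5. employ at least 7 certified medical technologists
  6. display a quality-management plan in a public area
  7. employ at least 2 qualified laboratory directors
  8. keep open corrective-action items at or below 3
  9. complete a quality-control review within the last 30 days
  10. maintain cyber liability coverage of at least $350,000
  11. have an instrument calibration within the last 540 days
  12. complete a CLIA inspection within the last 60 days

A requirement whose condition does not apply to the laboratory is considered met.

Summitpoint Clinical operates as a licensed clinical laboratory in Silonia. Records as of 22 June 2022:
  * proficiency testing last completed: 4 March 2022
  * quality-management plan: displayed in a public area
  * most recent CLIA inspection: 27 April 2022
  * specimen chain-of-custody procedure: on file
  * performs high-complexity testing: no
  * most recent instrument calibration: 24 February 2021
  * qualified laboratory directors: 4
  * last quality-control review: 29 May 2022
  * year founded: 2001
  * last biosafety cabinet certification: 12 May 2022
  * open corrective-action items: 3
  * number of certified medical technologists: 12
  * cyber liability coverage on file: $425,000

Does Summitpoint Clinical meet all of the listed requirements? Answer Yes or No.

Yes

1. proficiency testing 110 days ago vs limit 120 → met
2. specimen chain-of-custody procedure present → met
3. condition 'performs high-complexity testing' does not hold → requirement n/a → met
4. biosafety cabinet certification 41 days ago vs limit 45 → met
5. certified medical technologists 12 ≥ 7 → met
6. quality-management plan present → met
7. qualified laboratory directors 4 ≥ 2 → met
8. open corrective-action items 3 ≤ 3 → met
9. quality-control review 24 days ago vs limit 30 → met
10. cyber liability coverage $425,000 ≥ $350,000 → met
11. instrument calibration 483 days ago vs limit 540 → met
12. CLIA inspection 56 days ago vs limit 60 → met
All met.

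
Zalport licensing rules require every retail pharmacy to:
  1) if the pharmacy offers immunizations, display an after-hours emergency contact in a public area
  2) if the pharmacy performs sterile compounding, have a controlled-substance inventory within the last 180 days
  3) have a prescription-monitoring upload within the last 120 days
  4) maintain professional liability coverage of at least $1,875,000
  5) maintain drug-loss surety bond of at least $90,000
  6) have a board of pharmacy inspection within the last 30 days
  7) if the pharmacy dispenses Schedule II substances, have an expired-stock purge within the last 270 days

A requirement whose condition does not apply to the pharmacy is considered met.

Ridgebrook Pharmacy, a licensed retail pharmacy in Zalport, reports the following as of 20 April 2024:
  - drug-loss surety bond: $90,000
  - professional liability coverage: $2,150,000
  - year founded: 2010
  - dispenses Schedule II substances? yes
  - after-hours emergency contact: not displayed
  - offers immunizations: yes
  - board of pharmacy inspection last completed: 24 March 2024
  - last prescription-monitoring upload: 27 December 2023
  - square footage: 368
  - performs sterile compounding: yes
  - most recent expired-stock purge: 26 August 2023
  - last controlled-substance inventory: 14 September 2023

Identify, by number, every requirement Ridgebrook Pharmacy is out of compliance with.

1. condition 'offers immunizations' holds; after-hours emergency contact absent → not met
2. condition 'performs sterile compounding' holds; controlled-substance inventory 219 days ago vs limit 180 → not met
3. prescription-monitoring upload 115 days ago vs limit 120 → met
4. professional liability coverage $2,150,000 ≥ $1,875,000 → met
5. drug-loss surety bond $90,000 ≥ $90,000 → met
6. board of pharmacy inspection 27 days ago vs limit 30 → met
7. condition 'dispenses Schedule II substances' holds; expired-stock purge 238 days ago vs limit 270 → met
Not met: 1, 2

1, 2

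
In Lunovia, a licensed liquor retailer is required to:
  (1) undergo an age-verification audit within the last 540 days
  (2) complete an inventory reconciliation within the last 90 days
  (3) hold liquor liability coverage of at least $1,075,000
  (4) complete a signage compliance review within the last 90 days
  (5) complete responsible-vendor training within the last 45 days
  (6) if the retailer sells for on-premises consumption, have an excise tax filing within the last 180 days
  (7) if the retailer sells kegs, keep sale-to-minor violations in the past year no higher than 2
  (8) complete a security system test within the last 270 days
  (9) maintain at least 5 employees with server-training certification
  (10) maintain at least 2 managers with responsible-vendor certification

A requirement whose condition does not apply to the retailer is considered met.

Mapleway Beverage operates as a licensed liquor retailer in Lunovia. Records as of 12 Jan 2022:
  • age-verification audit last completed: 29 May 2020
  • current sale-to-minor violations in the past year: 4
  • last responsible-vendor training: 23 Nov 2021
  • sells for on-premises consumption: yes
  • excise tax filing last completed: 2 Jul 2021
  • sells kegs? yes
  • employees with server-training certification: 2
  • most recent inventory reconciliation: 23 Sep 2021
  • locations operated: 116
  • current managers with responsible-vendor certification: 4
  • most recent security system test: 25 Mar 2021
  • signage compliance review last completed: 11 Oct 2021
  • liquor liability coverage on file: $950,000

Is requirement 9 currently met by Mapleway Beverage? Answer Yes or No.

No

9. employees with server-training certification 2 < 5 → not met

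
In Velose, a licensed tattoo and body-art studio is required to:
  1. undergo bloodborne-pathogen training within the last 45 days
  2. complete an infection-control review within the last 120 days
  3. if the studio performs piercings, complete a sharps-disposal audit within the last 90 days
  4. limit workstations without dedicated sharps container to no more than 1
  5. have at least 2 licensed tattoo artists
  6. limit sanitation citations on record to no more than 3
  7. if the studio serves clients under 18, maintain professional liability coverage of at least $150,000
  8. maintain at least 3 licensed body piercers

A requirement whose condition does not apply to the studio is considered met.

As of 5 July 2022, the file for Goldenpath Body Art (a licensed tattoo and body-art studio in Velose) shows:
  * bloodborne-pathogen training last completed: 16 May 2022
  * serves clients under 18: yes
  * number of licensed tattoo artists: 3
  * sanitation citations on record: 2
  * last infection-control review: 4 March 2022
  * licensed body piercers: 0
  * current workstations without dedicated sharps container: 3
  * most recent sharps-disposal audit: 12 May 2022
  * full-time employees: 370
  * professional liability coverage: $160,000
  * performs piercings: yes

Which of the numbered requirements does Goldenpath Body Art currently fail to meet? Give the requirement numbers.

1, 2, 4, 8

1. bloodborne-pathogen training 50 days ago vs limit 45 → not met
2. infection-control review 123 days ago vs limit 120 → not met
3. condition 'performs piercings' holds; sharps-disposal audit 54 days ago vs limit 90 → met
4. workstations without dedicated sharps container 3 > 1 → not met
5. licensed tattoo artists 3 ≥ 2 → met
6. sanitation citations on record 2 ≤ 3 → met
7. condition 'serves clients under 18' holds; professional liability coverage $160,000 ≥ $150,000 → met
8. licensed body piercers 0 < 3 → not met
Not met: 1, 2, 4, 8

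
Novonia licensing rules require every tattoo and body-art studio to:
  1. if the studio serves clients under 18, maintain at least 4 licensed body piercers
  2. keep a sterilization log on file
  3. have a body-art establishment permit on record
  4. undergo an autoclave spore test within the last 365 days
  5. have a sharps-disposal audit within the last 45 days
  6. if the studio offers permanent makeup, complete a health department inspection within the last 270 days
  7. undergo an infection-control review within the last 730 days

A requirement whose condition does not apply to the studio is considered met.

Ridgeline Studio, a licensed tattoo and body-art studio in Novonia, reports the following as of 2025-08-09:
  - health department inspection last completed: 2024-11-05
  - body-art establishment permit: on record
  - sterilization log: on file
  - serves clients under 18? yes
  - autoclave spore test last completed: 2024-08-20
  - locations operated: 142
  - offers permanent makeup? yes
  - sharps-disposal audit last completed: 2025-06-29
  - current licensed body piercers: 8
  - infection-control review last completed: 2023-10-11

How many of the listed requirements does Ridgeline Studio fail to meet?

1

1. condition 'serves clients under 18' holds; licensed body piercers 8 ≥ 4 → met
2. sterilization log present → met
3. body-art establishment permit present → met
4. autoclave spore test 354 days ago vs limit 365 → met
5. sharps-disposal audit 41 days ago vs limit 45 → met
6. condition 'offers permanent makeup' holds; health department inspection 277 days ago vs limit 270 → not met
7. infection-control review 668 days ago vs limit 730 → met
Not met: 1 of 7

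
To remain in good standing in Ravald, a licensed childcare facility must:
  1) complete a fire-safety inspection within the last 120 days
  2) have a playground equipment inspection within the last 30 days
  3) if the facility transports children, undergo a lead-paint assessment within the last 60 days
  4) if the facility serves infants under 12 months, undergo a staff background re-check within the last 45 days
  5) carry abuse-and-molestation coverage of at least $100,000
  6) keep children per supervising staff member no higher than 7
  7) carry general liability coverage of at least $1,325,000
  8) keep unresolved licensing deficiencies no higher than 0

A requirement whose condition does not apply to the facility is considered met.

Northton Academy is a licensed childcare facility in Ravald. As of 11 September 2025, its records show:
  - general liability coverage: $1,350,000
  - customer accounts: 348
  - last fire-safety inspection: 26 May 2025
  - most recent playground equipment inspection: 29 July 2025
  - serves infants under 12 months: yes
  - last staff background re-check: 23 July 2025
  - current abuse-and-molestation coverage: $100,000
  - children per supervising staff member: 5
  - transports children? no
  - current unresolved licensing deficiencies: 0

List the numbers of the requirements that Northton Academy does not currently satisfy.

2, 4

1. fire-safety inspection 108 days ago vs limit 120 → met
2. playground equipment inspection 44 days ago vs limit 30 → not met
3. condition 'transports children' does not hold → requirement n/a → met
4. condition 'serves infants under 12 months' holds; staff background re-check 50 days ago vs limit 45 → not met
5. abuse-and-molestation coverage $100,000 ≥ $100,000 → met
6. children per supervising staff member 5 ≤ 7 → met
7. general liability coverage $1,350,000 ≥ $1,325,000 → met
8. unresolved licensing deficiencies 0 ≤ 0 → met
Not met: 2, 4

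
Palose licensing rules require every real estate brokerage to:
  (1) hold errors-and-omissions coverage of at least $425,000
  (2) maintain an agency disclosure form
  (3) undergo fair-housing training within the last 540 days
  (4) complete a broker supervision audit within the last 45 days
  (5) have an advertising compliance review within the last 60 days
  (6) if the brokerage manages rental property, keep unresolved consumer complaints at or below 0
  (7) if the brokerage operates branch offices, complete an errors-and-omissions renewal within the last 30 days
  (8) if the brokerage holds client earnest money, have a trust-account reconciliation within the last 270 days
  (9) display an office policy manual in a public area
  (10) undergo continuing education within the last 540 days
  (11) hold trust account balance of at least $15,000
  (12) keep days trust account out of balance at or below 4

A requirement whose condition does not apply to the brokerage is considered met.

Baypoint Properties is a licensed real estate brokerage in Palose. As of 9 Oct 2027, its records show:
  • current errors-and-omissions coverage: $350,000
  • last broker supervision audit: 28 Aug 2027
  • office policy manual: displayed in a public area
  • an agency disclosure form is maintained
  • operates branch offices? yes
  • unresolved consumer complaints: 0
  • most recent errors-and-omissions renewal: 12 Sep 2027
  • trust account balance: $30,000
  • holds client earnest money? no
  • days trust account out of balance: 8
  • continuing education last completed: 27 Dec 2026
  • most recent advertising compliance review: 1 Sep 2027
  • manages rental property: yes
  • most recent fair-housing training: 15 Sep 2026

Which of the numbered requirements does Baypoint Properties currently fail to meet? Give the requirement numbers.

1, 12

1. errors-and-omissions coverage $350,000 < $425,000 → not met
2. agency disclosure form present → met
3. fair-housing training 389 days ago vs limit 540 → met
4. broker supervision audit 42 days ago vs limit 45 → met
5. advertising compliance review 38 days ago vs limit 60 → met
6. condition 'manages rental property' holds; unresolved consumer complaints 0 ≤ 0 → met
7. condition 'operates branch offices' holds; errors-and-omissions renewal 27 days ago vs limit 30 → met
8. condition 'holds client earnest money' does not hold → requirement n/a → met
9. office policy manual present → met
10. continuing education 286 days ago vs limit 540 → met
11. trust account balance $30,000 ≥ $15,000 → met
12. days trust account out of balance 8 > 4 → not met
Not met: 1, 12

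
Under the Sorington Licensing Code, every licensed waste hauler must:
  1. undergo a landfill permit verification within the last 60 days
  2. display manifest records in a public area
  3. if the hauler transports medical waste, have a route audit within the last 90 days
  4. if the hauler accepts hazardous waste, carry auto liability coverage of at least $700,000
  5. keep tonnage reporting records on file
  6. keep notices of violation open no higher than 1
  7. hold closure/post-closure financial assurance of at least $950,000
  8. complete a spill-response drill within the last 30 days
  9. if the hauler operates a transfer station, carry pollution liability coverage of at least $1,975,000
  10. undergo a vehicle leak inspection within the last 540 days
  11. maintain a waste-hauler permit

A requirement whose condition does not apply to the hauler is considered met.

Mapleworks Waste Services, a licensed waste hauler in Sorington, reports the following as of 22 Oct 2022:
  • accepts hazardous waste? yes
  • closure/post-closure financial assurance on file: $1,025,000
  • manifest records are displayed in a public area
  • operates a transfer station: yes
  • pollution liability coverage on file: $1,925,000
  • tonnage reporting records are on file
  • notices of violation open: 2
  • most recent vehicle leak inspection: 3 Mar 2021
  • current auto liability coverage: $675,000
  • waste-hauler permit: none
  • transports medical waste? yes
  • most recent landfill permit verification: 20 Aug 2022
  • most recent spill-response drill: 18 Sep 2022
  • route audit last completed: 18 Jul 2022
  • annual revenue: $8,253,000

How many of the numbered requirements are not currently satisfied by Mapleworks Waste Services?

1. landfill permit verification 63 days ago vs limit 60 → not met
2. manifest records present → met
3. condition 'transports medical waste' holds; route audit 96 days ago vs limit 90 → not met
4. condition 'accepts hazardous waste' holds; auto liability coverage $675,000 < $700,000 → not met
5. tonnage reporting records present → met
6. notices of violation open 2 > 1 → not met
7. closure/post-closure financial assurance $1,025,000 ≥ $950,000 → met
8. spill-response drill 34 days ago vs limit 30 → not met
9. condition 'operates a transfer station' holds; pollution liability coverage $1,925,000 < $1,975,000 → not met
10. vehicle leak inspection 598 days ago vs limit 540 → not met
11. waste-hauler permit absent → not met
Not met: 8 of 11

8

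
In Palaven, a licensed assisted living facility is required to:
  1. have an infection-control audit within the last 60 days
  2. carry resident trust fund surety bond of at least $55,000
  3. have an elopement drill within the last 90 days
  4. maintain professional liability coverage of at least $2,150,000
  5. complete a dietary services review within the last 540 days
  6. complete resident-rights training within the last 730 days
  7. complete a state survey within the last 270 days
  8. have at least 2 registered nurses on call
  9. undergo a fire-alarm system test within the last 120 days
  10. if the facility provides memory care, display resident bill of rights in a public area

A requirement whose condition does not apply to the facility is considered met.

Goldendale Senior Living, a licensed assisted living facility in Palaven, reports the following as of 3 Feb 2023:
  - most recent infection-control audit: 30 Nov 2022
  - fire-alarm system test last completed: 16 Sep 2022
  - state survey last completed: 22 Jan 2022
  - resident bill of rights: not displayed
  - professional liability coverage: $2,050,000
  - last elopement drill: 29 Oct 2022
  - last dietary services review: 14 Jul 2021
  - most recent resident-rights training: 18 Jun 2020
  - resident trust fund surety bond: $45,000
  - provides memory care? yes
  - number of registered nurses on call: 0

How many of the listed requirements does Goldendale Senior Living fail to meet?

1. infection-control audit 65 days ago vs limit 60 → not met
2. resident trust fund surety bond $45,000 < $55,000 → not met
3. elopement drill 97 days ago vs limit 90 → not met
4. professional liability coverage $2,050,000 < $2,150,000 → not met
5. dietary services review 569 days ago vs limit 540 → not met
6. resident-rights training 960 days ago vs limit 730 → not met
7. state survey 377 days ago vs limit 270 → not met
8. registered nurses on call 0 < 2 → not met
9. fire-alarm system test 140 days ago vs limit 120 → not met
10. condition 'provides memory care' holds; resident bill of rights absent → not met
Not met: 10 of 10

10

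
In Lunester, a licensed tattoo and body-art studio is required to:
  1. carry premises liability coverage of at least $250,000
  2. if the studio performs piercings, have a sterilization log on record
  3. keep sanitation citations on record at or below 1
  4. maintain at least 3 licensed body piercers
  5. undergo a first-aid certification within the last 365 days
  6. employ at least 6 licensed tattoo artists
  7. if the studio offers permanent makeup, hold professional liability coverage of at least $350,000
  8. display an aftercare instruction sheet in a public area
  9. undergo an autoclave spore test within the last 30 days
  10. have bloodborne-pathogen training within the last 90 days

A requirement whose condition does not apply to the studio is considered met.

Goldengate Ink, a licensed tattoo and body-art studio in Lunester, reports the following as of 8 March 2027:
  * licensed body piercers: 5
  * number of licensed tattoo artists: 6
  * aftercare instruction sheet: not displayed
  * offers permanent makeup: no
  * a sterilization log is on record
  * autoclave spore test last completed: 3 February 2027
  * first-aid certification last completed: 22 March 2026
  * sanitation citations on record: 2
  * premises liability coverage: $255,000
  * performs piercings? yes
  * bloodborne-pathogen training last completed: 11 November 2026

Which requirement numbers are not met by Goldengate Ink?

1. premises liability coverage $255,000 ≥ $250,000 → met
2. condition 'performs piercings' holds; sterilization log present → met
3. sanitation citations on record 2 > 1 → not met
4. licensed body piercers 5 ≥ 3 → met
5. first-aid certification 351 days ago vs limit 365 → met
6. licensed tattoo artists 6 ≥ 6 → met
7. condition 'offers permanent makeup' does not hold → requirement n/a → met
8. aftercare instruction sheet absent → not met
9. autoclave spore test 33 days ago vs limit 30 → not met
10. bloodborne-pathogen training 117 days ago vs limit 90 → not met
Not met: 3, 8, 9, 10

3, 8, 9, 10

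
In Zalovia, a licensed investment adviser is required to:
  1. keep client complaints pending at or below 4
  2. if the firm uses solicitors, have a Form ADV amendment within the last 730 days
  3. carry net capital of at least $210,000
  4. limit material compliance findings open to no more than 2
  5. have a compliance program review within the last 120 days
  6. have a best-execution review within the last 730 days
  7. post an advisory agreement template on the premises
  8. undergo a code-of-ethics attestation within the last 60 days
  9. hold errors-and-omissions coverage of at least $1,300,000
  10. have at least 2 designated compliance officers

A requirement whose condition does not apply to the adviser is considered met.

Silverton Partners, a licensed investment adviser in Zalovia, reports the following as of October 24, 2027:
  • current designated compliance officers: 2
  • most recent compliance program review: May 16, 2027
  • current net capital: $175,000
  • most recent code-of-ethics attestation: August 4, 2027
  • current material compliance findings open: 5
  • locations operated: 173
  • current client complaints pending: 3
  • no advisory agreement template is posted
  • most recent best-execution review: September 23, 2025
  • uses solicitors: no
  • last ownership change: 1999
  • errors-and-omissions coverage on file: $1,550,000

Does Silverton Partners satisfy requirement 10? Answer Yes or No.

Yes

10. designated compliance officers 2 ≥ 2 → met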